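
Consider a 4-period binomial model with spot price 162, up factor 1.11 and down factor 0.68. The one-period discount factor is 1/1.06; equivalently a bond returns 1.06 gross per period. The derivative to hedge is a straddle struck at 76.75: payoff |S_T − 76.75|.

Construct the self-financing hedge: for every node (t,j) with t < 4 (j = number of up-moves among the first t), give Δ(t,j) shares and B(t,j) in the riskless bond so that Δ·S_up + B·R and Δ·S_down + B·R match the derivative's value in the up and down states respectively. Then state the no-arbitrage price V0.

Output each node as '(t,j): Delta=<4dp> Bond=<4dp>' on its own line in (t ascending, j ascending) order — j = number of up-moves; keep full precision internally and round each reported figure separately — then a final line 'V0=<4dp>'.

(0,0): Delta=0.9817 Bond=-57.6396
(1,0): Delta=0.8328 Bond=-44.6948
(1,1): Delta=0.9937 Bond=-63.2563
(2,0): Delta=-0.1953 Bond=29.6378
(2,1): Delta=0.9157 Bond=-57.5099
(2,2): Delta=1.0000 Bond=-68.3072
(3,0): Delta=-1.0000 Bond=72.4057
(3,1): Delta=-0.1304 Bond=26.0226
(3,2): Delta=1.0000 Bond=-72.4057
(3,3): Delta=1.0000 Bond=-72.4057
V0=101.3969

The replicating-portfolio and risk-neutral prices coincide; use p* = (1.06−0.68)/(1.11−0.68) = 0.8837 for the latter.
At expiry t=4: V(4,0)=42.1122, V(4,1)=20.2088, V(4,2)=15.5451, V(4,3)=73.9082, V(4,4)=169.1774
Node (3,0) S=50.9380: V=(p*·20.2088+(1−p*)·42.1122)/1.06=21.4677; Δ=(20.2088−42.1122)/(56.5412−34.6378)=-1.0000; B=V−Δ·S=72.4057
Node (3,1) S=83.1488: V=(p*·15.5451+(1−p*)·20.2088)/1.06=15.1768; Δ=(15.5451−20.2088)/(92.2951−56.5412)=-0.1304; B=V−Δ·S=26.0226
Node (3,2) S=135.7281: V=(p*·73.9082+(1−p*)·15.5451)/1.06=63.3225; Δ=(73.9082−15.5451)/(150.6582−92.2951)=1.0000; B=V−Δ·S=-72.4057
Node (3,3) S=221.5562: V=(p*·169.1774+(1−p*)·73.9082)/1.06=149.1506; Δ=(169.1774−73.9082)/(245.9274−150.6582)=1.0000; B=V−Δ·S=-72.4057
Node (2,0) S=74.9088: V=(p*·15.1768+(1−p*)·21.4677)/1.06=15.0078; Δ=(15.1768−21.4677)/(83.1488−50.9380)=-0.1953; B=V−Δ·S=29.6378
Node (2,1) S=122.2776: V=(p*·63.3225+(1−p*)·15.1768)/1.06=54.4567; Δ=(63.3225−15.1768)/(135.7281−83.1488)=0.9157; B=V−Δ·S=-57.5099
Node (2,2) S=199.6002: V=(p*·149.1506+(1−p*)·63.3225)/1.06=131.2930; Δ=(149.1506−63.3225)/(221.5562−135.7281)=1.0000; B=V−Δ·S=-68.3072
Node (1,0) S=110.1600: V=(p*·54.4567+(1−p*)·15.0078)/1.06=47.0468; Δ=(54.4567−15.0078)/(122.2776−74.9088)=0.8328; B=V−Δ·S=-44.6948
Node (1,1) S=179.8200: V=(p*·131.2930+(1−p*)·54.4567)/1.06=115.4326; Δ=(131.2930−54.4567)/(199.6002−122.2776)=0.9937; B=V−Δ·S=-63.2563
Node (0,0) S=162.0000: V=(p*·115.4326+(1−p*)·47.0468)/1.06=101.3969; Δ=(115.4326−47.0468)/(179.8200−110.1600)=0.9817; B=V−Δ·S=-57.6396
Root portfolio cost Δ·162+B reproduces V0=101.3969.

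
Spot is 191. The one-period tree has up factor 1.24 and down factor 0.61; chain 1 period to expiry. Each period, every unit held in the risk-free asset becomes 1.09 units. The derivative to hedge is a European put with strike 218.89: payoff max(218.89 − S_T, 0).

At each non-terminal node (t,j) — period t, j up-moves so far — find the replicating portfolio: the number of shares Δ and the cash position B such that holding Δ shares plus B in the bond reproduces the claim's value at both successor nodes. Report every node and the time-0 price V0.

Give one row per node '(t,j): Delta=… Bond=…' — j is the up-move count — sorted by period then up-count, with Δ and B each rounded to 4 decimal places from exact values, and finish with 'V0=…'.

No-arbitrage ⇒ martingale measure with p* = (R−d)/(u−d) = 0.7619.
Terminal values V(1,·): V(1,0)=102.3800, V(1,1)=0.0000
Node (0,0) S=191.0000: V=(p*·0.0000+(1−p*)·102.3800)/1.09=22.3635; Δ=(0.0000−102.3800)/(236.8400−116.5100)=-0.8508; B=V−Δ·S=184.8714
The time-0 hedge costs 22.3635, which is the no-arbitrage price.

(0,0): Delta=-0.8508 Bond=184.8714
V0=22.3635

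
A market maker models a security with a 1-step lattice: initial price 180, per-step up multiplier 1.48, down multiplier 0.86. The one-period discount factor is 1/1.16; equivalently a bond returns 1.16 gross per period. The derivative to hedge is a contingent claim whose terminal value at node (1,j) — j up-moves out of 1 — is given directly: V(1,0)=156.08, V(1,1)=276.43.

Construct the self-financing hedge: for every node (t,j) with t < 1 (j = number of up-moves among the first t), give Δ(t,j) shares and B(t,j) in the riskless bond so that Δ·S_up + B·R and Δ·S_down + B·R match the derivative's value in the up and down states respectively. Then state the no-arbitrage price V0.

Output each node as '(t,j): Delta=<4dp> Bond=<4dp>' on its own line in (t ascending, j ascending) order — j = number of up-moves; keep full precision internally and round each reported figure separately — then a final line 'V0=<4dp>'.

(0,0): Delta=1.0784 Bond=-9.3596
V0=184.7533

Since d<R<u, set p* = (R−d)/(u−d) = 0.4839; price each node as the discounted p*-expectation of its children.
At expiry t=1: V(1,0)=156.0800, V(1,1)=276.4300
  t=0,j=0: stock 180.0000 → up 266.4000 (V=276.4300), down 154.8000 (V=156.0800). Price 184.7533; hedge Δ=1.0784, bond B=-9.3596.
Root portfolio cost Δ·180+B reproduces V0=184.7533.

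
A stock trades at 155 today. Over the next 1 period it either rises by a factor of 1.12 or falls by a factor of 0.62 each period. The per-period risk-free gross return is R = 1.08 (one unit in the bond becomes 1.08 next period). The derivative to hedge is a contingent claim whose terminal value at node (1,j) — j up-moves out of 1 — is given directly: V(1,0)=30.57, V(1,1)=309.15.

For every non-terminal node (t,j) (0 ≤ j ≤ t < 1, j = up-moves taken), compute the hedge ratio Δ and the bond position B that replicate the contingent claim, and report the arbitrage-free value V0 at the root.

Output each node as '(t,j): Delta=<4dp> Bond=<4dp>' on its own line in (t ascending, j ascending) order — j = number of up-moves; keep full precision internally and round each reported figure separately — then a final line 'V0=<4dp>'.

Under the risk-neutral measure, an up-move has probability p* = (R−d)/(u−d) = 0.9200 and values discount at R = 1.08.
Terminal payoffs: V(1,0)=30.5700, V(1,1)=309.1500
(0,0): S=155.0000. Δ = (V_up−V_dn)/(S_up−S_dn) = (309.1500−30.5700)/(173.6000−96.1000) = 3.5946. V = [p*·309.1500 + (1−p*)·30.5700]/1.08 = 265.6144. B = V − Δ·S = -291.5456.
Root portfolio cost Δ·155+B reproduces V0=265.6144.

(0,0): Delta=3.5946 Bond=-291.5456
V0=265.6144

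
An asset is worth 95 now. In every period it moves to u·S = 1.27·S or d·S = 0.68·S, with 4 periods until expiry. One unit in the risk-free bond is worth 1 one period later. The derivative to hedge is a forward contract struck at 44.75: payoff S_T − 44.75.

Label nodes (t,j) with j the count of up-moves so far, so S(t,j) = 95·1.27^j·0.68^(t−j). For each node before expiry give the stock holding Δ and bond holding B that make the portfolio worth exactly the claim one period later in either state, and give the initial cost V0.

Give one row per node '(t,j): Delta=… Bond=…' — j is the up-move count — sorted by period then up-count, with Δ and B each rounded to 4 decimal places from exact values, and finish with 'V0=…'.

(0,0): Delta=1.0000 Bond=-44.7500
(1,0): Delta=1.0000 Bond=-44.7500
(1,1): Delta=1.0000 Bond=-44.7500
(2,0): Delta=1.0000 Bond=-44.7500
(2,1): Delta=1.0000 Bond=-44.7500
(2,2): Delta=1.0000 Bond=-44.7500
(3,0): Delta=1.0000 Bond=-44.7500
(3,1): Delta=1.0000 Bond=-44.7500
(3,2): Delta=1.0000 Bond=-44.7500
(3,3): Delta=1.0000 Bond=-44.7500
V0=50.2500

No-arbitrage ⇒ martingale measure with p* = (R−d)/(u−d) = 0.5424.
Terminal payoffs: V(4,0)=-24.4377, V(4,1)=-6.8138, V(4,2)=26.1015, V(4,3)=87.5755, V(4,4)=202.3874
(3,0): S=29.8710. Δ = (V_up−V_dn)/(S_up−S_dn) = (-6.8138−-24.4377)/(37.9362−20.3123) = 1.0000. V = [p*·-6.8138 + (1−p*)·-24.4377]/1 = -14.8790. B = V − Δ·S = -44.7500.
(3,1): S=55.7886. Δ = (V_up−V_dn)/(S_up−S_dn) = (26.1015−-6.8138)/(70.8515−37.9362) = 1.0000. V = [p*·26.1015 + (1−p*)·-6.8138]/1 = 11.0386. B = V − Δ·S = -44.7500.
(3,2): S=104.1933. Δ = (V_up−V_dn)/(S_up−S_dn) = (87.5755−26.1015)/(132.3255−70.8515) = 1.0000. V = [p*·87.5755 + (1−p*)·26.1015]/1 = 59.4433. B = V − Δ·S = -44.7500.
(3,3): S=194.5964. Δ = (V_up−V_dn)/(S_up−S_dn) = (202.3874−87.5755)/(247.1374−132.3255) = 1.0000. V = [p*·202.3874 + (1−p*)·87.5755]/1 = 149.8464. B = V − Δ·S = -44.7500.
(2,0): S=43.9280. Δ = (V_up−V_dn)/(S_up−S_dn) = (11.0386−-14.8790)/(55.7886−29.8710) = 1.0000. V = [p*·11.0386 + (1−p*)·-14.8790]/1 = -0.8220. B = V − Δ·S = -44.7500.
(2,1): S=82.0420. Δ = (V_up−V_dn)/(S_up−S_dn) = (59.4433−11.0386)/(104.1933−55.7886) = 1.0000. V = [p*·59.4433 + (1−p*)·11.0386]/1 = 37.2920. B = V − Δ·S = -44.7500.
(2,2): S=153.2255. Δ = (V_up−V_dn)/(S_up−S_dn) = (149.8464−59.4433)/(194.5964−104.1933) = 1.0000. V = [p*·149.8464 + (1−p*)·59.4433]/1 = 108.4755. B = V − Δ·S = -44.7500.
(1,0): S=64.6000. Δ = (V_up−V_dn)/(S_up−S_dn) = (37.2920−-0.8220)/(82.0420−43.9280) = 1.0000. V = [p*·37.2920 + (1−p*)·-0.8220]/1 = 19.8500. B = V − Δ·S = -44.7500.
(1,1): S=120.6500. Δ = (V_up−V_dn)/(S_up−S_dn) = (108.4755−37.2920)/(153.2255−82.0420) = 1.0000. V = [p*·108.4755 + (1−p*)·37.2920]/1 = 75.9000. B = V − Δ·S = -44.7500.
(0,0): S=95.0000. Δ = (V_up−V_dn)/(S_up−S_dn) = (75.9000−19.8500)/(120.6500−64.6000) = 1.0000. V = [p*·75.9000 + (1−p*)·19.8500]/1 = 50.2500. B = V − Δ·S = -44.7500.
Each (Δ,B) replicates both successor values, so the strategy is self-financing and V0 is arbitrage-free.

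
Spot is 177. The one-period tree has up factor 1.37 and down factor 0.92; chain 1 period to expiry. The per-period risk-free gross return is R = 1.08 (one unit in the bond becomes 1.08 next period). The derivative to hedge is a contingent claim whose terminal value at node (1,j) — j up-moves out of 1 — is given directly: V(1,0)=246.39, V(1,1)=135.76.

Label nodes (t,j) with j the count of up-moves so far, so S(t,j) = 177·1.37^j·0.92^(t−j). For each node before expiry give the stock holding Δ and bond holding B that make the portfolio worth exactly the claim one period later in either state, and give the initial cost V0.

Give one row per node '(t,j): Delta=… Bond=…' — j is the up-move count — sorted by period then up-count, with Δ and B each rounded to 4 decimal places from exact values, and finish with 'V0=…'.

Under the risk-neutral measure, an up-move has probability p* = (R−d)/(u−d) = 0.3556 and values discount at R = 1.08.
Payoff layer (t=1): V(1,0)=246.3900, V(1,1)=135.7600
Node (0,0) S=177.0000: V=(p*·135.7600+(1−p*)·246.3900)/1.08=191.7175; Δ=(135.7600−246.3900)/(242.4900−162.8400)=-1.3890; B=V−Δ·S=437.5619
The time-0 hedge costs 191.7175, which is the no-arbitrage price.

(0,0): Delta=-1.3890 Bond=437.5619
V0=191.7175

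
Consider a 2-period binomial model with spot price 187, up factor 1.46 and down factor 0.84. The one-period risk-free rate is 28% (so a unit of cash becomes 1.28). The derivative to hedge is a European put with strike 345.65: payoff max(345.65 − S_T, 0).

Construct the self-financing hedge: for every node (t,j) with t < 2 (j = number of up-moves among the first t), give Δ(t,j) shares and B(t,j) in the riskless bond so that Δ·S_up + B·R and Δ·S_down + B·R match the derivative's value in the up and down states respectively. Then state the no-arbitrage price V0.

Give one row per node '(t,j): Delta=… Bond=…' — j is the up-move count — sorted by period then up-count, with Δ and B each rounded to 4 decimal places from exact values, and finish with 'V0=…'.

(0,0): Delta=-0.7467 Bond=179.8888
(1,0): Delta=-1.0000 Bond=270.0391
(1,1): Delta=-0.6871 Bond=213.9835
V0=40.2476

The replicating-portfolio and risk-neutral prices coincide; use p* = (1.28−0.84)/(1.46−0.84) = 0.7097 for the latter.
Terminal values V(2,·): V(2,0)=213.7028, V(2,1)=116.3132, V(2,2)=0.0000
  t=1,j=0: stock 157.0800 → up 229.3368 (V=116.3132), down 131.9472 (V=213.7028). Price 112.9591; hedge Δ=-1.0000, bond B=270.0391.
  t=1,j=1: stock 273.0200 → up 398.6092 (V=0.0000), down 229.3368 (V=116.3132). Price 26.3815; hedge Δ=-0.6871, bond B=213.9835.
  t=0,j=0: stock 187.0000 → up 273.0200 (V=26.3815), down 157.0800 (V=112.9591). Price 40.2476; hedge Δ=-0.7467, bond B=179.8888.
The time-0 hedge costs 40.2476, which is the no-arbitrage price.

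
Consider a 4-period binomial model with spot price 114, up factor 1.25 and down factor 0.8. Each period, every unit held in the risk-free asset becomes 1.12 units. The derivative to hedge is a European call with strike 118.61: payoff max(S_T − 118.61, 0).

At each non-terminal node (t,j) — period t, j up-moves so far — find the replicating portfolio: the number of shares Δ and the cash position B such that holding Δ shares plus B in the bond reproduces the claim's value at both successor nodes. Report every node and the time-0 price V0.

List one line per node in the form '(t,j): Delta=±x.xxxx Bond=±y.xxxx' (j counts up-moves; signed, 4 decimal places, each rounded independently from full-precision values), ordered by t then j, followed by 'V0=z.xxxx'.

Since d<R<u, set p* = (R−d)/(u−d) = 0.7111; price each node as the discounted p*-expectation of its children.
Terminal payoffs: V(4,0)=0.0000, V(4,1)=0.0000, V(4,2)=0.0000, V(4,3)=59.5150, V(4,4)=159.7103
Node (3,0) S=58.3680: V=(p*·0.0000+(1−p*)·0.0000)/1.12=0.0000; Δ=(0.0000−0.0000)/(72.9600−46.6944)=0.0000; B=V−Δ·S=0.0000
Node (3,1) S=91.2000: V=(p*·0.0000+(1−p*)·0.0000)/1.12=0.0000; Δ=(0.0000−0.0000)/(114.0000−72.9600)=0.0000; B=V−Δ·S=0.0000
Node (3,2) S=142.5000: V=(p*·59.5150+(1−p*)·0.0000)/1.12=37.7873; Δ=(59.5150−0.0000)/(178.1250−114.0000)=0.9281; B=V−Δ·S=-94.4683
Node (3,3) S=222.6562: V=(p*·159.7103+(1−p*)·59.5150)/1.12=116.7545; Δ=(159.7103−59.5150)/(278.3203−178.1250)=1.0000; B=V−Δ·S=-105.9018
Node (2,0) S=72.9600: V=(p*·0.0000+(1−p*)·0.0000)/1.12=0.0000; Δ=(0.0000−0.0000)/(91.2000−58.3680)=0.0000; B=V−Δ·S=0.0000
Node (2,1) S=114.0000: V=(p*·37.7873+(1−p*)·0.0000)/1.12=23.9919; Δ=(37.7873−0.0000)/(142.5000−91.2000)=0.7366; B=V−Δ·S=-59.9798
Node (2,2) S=178.1250: V=(p*·116.7545+(1−p*)·37.7873)/1.12=83.8765; Δ=(116.7545−37.7873)/(222.6562−142.5000)=0.9852; B=V−Δ·S=-91.6060
Node (1,0) S=91.2000: V=(p*·23.9919+(1−p*)·0.0000)/1.12=15.2330; Δ=(23.9919−0.0000)/(114.0000−72.9600)=0.5846; B=V−Δ·S=-38.0824
Node (1,1) S=142.5000: V=(p*·83.8765+(1−p*)·23.9919)/1.12=59.4433; Δ=(83.8765−23.9919)/(178.1250−114.0000)=0.9339; B=V−Δ·S=-73.6336
Node (0,0) S=114.0000: V=(p*·59.4433+(1−p*)·15.2330)/1.12=41.6709; Δ=(59.4433−15.2330)/(142.5000−91.2000)=0.8618; B=V−Δ·S=-56.5743
Check: Δ(0,0)·S0 + B(0,0) = 41.6709 = V0.

(0,0): Delta=0.8618 Bond=-56.5743
(1,0): Delta=0.5846 Bond=-38.0824
(1,1): Delta=0.9339 Bond=-73.6336
(2,0): Delta=0.0000 Bond=0.0000
(2,1): Delta=0.7366 Bond=-59.9798
(2,2): Delta=0.9852 Bond=-91.6060
(3,0): Delta=0.0000 Bond=0.0000
(3,1): Delta=0.0000 Bond=0.0000
(3,2): Delta=0.9281 Bond=-94.4683
(3,3): Delta=1.0000 Bond=-105.9018
V0=41.6709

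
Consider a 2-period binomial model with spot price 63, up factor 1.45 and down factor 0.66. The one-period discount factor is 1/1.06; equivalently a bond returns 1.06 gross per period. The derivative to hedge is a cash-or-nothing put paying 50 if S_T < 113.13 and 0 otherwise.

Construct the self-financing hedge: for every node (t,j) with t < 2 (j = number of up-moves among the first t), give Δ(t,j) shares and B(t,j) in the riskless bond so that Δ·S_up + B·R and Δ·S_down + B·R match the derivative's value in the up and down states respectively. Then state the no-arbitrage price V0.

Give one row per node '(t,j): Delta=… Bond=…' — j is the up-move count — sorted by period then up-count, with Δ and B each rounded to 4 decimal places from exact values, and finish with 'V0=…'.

Since d<R<u, set p* = (R−d)/(u−d) = 0.5063; price each node as the discounted p*-expectation of its children.
Terminal values V(2,·): V(2,0)=50.0000, V(2,1)=50.0000, V(2,2)=0.0000
(1,0): S=41.5800. Δ = (V_up−V_dn)/(S_up−S_dn) = (50.0000−50.0000)/(60.2910−27.4428) = 0.0000. V = [p*·50.0000 + (1−p*)·50.0000]/1.06 = 47.1698. B = V − Δ·S = 47.1698.
(1,1): S=91.3500. Δ = (V_up−V_dn)/(S_up−S_dn) = (0.0000−50.0000)/(132.4575−60.2910) = -0.6928. V = [p*·0.0000 + (1−p*)·50.0000]/1.06 = 23.2864. B = V − Δ·S = 86.5775.
(0,0): S=63.0000. Δ = (V_up−V_dn)/(S_up−S_dn) = (23.2864−47.1698)/(91.3500−41.5800) = -0.4799. V = [p*·23.2864 + (1−p*)·47.1698]/1.06 = 33.0914. B = V − Δ·S = 63.3237.
Check: Δ(0,0)·S0 + B(0,0) = 33.0914 = V0.

(0,0): Delta=-0.4799 Bond=63.3237
(1,0): Delta=0.0000 Bond=47.1698
(1,1): Delta=-0.6928 Bond=86.5775
V0=33.0914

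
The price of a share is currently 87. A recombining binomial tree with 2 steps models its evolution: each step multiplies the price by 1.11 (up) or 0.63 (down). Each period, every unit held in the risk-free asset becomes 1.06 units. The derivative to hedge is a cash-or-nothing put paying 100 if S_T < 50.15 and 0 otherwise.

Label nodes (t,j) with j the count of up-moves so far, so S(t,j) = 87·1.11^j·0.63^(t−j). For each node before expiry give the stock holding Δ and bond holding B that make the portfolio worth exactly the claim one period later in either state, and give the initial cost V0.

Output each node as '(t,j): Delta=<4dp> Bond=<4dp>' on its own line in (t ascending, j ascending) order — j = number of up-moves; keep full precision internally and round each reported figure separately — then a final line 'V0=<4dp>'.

(0,0): Delta=-0.2353 Bond=21.4387
(1,0): Delta=-3.8010 Bond=218.1604
(1,1): Delta=0.0000 Bond=0.0000
V0=0.9657

Under the risk-neutral measure, an up-move has probability p* = (R−d)/(u−d) = 0.8958 and values discount at R = 1.06.
Terminal values V(2,·): V(2,0)=100.0000, V(2,1)=0.0000, V(2,2)=0.0000
Node (1,0) S=54.8100: V=(p*·0.0000+(1−p*)·100.0000)/1.06=9.8270; Δ=(0.0000−100.0000)/(60.8391−34.5303)=-3.8010; B=V−Δ·S=218.1604
Node (1,1) S=96.5700: V=(p*·0.0000+(1−p*)·0.0000)/1.06=0.0000; Δ=(0.0000−0.0000)/(107.1927−60.8391)=0.0000; B=V−Δ·S=0.0000
Node (0,0) S=87.0000: V=(p*·0.0000+(1−p*)·9.8270)/1.06=0.9657; Δ=(0.0000−9.8270)/(96.5700−54.8100)=-0.2353; B=V−Δ·S=21.4387
Check: Δ(0,0)·S0 + B(0,0) = 0.9657 = V0.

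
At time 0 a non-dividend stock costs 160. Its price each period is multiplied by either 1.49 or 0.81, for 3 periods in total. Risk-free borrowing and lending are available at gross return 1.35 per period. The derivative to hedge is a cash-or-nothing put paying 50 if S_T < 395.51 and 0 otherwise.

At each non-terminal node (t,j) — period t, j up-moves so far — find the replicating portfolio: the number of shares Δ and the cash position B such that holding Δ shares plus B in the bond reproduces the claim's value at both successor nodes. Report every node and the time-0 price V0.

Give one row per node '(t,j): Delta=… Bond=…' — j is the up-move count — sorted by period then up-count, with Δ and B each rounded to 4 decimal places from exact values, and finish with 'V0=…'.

(0,0): Delta=-0.1590 Bond=35.5877
(1,0): Delta=0.0000 Bond=27.4348
(1,1): Delta=-0.1814 Bond=53.3864
(2,0): Delta=0.0000 Bond=37.0370
(2,1): Delta=0.0000 Bond=37.0370
(2,2): Delta=-0.2070 Bond=81.1547
V0=10.1450

Risk-neutral probability p* = (R−d)/(u−d) = (1.35−0.81)/(1.49−0.81) = 0.7941.
Terminal payoffs: V(3,0)=50.0000, V(3,1)=50.0000, V(3,2)=50.0000, V(3,3)=0.0000
(2,0): S=104.9760. Δ = (V_up−V_dn)/(S_up−S_dn) = (50.0000−50.0000)/(156.4142−85.0306) = 0.0000. V = [p*·50.0000 + (1−p*)·50.0000]/1.35 = 37.0370. B = V − Δ·S = 37.0370.
(2,1): S=193.1040. Δ = (V_up−V_dn)/(S_up−S_dn) = (50.0000−50.0000)/(287.7250−156.4142) = 0.0000. V = [p*·50.0000 + (1−p*)·50.0000]/1.35 = 37.0370. B = V − Δ·S = 37.0370.
(2,2): S=355.2160. Δ = (V_up−V_dn)/(S_up−S_dn) = (0.0000−50.0000)/(529.2718−287.7250) = -0.2070. V = [p*·0.0000 + (1−p*)·50.0000]/1.35 = 7.6253. B = V − Δ·S = 81.1547.
(1,0): S=129.6000. Δ = (V_up−V_dn)/(S_up−S_dn) = (37.0370−37.0370)/(193.1040−104.9760) = 0.0000. V = [p*·37.0370 + (1−p*)·37.0370]/1.35 = 27.4348. B = V − Δ·S = 27.4348.
(1,1): S=238.4000. Δ = (V_up−V_dn)/(S_up−S_dn) = (7.6253−37.0370)/(355.2160−193.1040) = -0.1814. V = [p*·7.6253 + (1−p*)·37.0370]/1.35 = 10.1338. B = V − Δ·S = 53.3864.
(0,0): S=160.0000. Δ = (V_up−V_dn)/(S_up−S_dn) = (10.1338−27.4348)/(238.4000−129.6000) = -0.1590. V = [p*·10.1338 + (1−p*)·27.4348]/1.35 = 10.1450. B = V − Δ·S = 35.5877.
Check: Δ(0,0)·S0 + B(0,0) = 10.1450 = V0.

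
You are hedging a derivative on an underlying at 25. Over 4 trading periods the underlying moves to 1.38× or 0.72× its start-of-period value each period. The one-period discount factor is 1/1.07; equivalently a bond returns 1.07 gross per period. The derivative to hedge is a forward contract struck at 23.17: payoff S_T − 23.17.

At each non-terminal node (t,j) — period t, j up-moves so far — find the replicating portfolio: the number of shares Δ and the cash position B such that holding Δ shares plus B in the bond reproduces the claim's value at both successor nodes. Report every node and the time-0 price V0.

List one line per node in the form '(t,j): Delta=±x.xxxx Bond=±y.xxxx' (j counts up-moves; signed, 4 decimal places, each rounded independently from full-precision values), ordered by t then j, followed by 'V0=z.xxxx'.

Under the risk-neutral measure, an up-move has probability p* = (R−d)/(u−d) = 0.5303 and values discount at R = 1.07.
Terminal payoffs: V(4,0)=-16.4515, V(4,1)=-10.2929, V(4,2)=1.5110, V(4,3)=24.1353, V(4,4)=67.4985
(3,0): S=9.3312. Δ = (V_up−V_dn)/(S_up−S_dn) = (-10.2929−-16.4515)/(12.8771−6.7185) = 1.0000. V = [p*·-10.2929 + (1−p*)·-16.4515]/1.07 = -12.3230. B = V − Δ·S = -21.6542.
(3,1): S=17.8848. Δ = (V_up−V_dn)/(S_up−S_dn) = (1.5110−-10.2929)/(24.6810−12.8771) = 1.0000. V = [p*·1.5110 + (1−p*)·-10.2929]/1.07 = -3.7694. B = V − Δ·S = -21.6542.
(3,2): S=34.2792. Δ = (V_up−V_dn)/(S_up−S_dn) = (24.1353−1.5110)/(47.3053−24.6810) = 1.0000. V = [p*·24.1353 + (1−p*)·1.5110]/1.07 = 12.6250. B = V − Δ·S = -21.6542.
(3,3): S=65.7018. Δ = (V_up−V_dn)/(S_up−S_dn) = (67.4985−24.1353)/(90.6685−47.3053) = 1.0000. V = [p*·67.4985 + (1−p*)·24.1353]/1.07 = 44.0476. B = V − Δ·S = -21.6542.
(2,0): S=12.9600. Δ = (V_up−V_dn)/(S_up−S_dn) = (-3.7694−-12.3230)/(17.8848−9.3312) = 1.0000. V = [p*·-3.7694 + (1−p*)·-12.3230]/1.07 = -7.2776. B = V − Δ·S = -20.2376.
(2,1): S=24.8400. Δ = (V_up−V_dn)/(S_up−S_dn) = (12.6250−-3.7694)/(34.2792−17.8848) = 1.0000. V = [p*·12.6250 + (1−p*)·-3.7694]/1.07 = 4.6024. B = V − Δ·S = -20.2376.
(2,2): S=47.6100. Δ = (V_up−V_dn)/(S_up−S_dn) = (44.0476−12.6250)/(65.7018−34.2792) = 1.0000. V = [p*·44.0476 + (1−p*)·12.6250]/1.07 = 27.3724. B = V − Δ·S = -20.2376.
(1,0): S=18.0000. Δ = (V_up−V_dn)/(S_up−S_dn) = (4.6024−-7.2776)/(24.8400−12.9600) = 1.0000. V = [p*·4.6024 + (1−p*)·-7.2776]/1.07 = -0.9136. B = V − Δ·S = -18.9136.
(1,1): S=34.5000. Δ = (V_up−V_dn)/(S_up−S_dn) = (27.3724−4.6024)/(47.6100−24.8400) = 1.0000. V = [p*·27.3724 + (1−p*)·4.6024]/1.07 = 15.5864. B = V − Δ·S = -18.9136.
(0,0): S=25.0000. Δ = (V_up−V_dn)/(S_up−S_dn) = (15.5864−-0.9136)/(34.5000−18.0000) = 1.0000. V = [p*·15.5864 + (1−p*)·-0.9136]/1.07 = 7.3237. B = V − Δ·S = -17.6763.
Self-financing check: at every node Δ·S+B equals the discounted successor values.

(0,0): Delta=1.0000 Bond=-17.6763
(1,0): Delta=1.0000 Bond=-18.9136
(1,1): Delta=1.0000 Bond=-18.9136
(2,0): Delta=1.0000 Bond=-20.2376
(2,1): Delta=1.0000 Bond=-20.2376
(2,2): Delta=1.0000 Bond=-20.2376
(3,0): Delta=1.0000 Bond=-21.6542
(3,1): Delta=1.0000 Bond=-21.6542
(3,2): Delta=1.0000 Bond=-21.6542
(3,3): Delta=1.0000 Bond=-21.6542
V0=7.3237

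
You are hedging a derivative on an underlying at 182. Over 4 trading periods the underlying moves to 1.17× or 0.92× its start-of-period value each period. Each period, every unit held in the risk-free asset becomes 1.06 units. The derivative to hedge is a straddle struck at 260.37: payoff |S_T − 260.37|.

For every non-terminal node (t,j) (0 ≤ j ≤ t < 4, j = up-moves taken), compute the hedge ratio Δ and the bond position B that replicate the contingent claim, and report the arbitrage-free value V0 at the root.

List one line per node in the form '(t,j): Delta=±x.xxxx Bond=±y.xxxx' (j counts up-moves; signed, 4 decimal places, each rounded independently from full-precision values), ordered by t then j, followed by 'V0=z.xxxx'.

(0,0): Delta=-0.4085 Bond=114.9670
(1,0): Delta=-0.8959 Bond=203.4880
(1,1): Delta=-0.1073 Bond=57.7326
(2,0): Delta=-1.0000 Bond=231.7284
(2,1): Delta=-0.8316 Bond=203.1014
(2,2): Delta=0.3402 Bond=-50.3000
(3,0): Delta=-1.0000 Bond=245.6321
(3,1): Delta=-1.0000 Bond=245.6321
(3,2): Delta=-0.7276 Bond=191.4453
(3,3): Delta=1.0000 Bond=-245.6321
V0=40.6280

Since d<R<u, set p* = (R−d)/(u−d) = 0.5600; price each node as the discounted p*-expectation of its children.
Terminal payoffs: V(4,0)=129.9865, V(4,1)=94.5562, V(4,2)=49.4981, V(4,3)=7.8041, V(4,4)=80.6775
  t=3,j=0: stock 141.7212 → up 165.8138 (V=94.5562), down 130.3835 (V=129.9865). Price 103.9109; hedge Δ=-1.0000, bond B=245.6321.
  t=3,j=1: stock 180.2324 → up 210.8719 (V=49.4981), down 165.8138 (V=94.5562). Price 65.3997; hedge Δ=-1.0000, bond B=245.6321.
  t=3,j=2: stock 229.2086 → up 268.1741 (V=7.8041), down 210.8719 (V=49.4981). Price 24.6693; hedge Δ=-0.7276, bond B=191.4453.
  t=3,j=3: stock 291.4936 → up 341.0475 (V=80.6775), down 268.1741 (V=7.8041). Price 45.8615; hedge Δ=1.0000, bond B=-245.6321.
  t=2,j=0: stock 154.0448 → up 180.2324 (V=65.3997), down 141.7212 (V=103.9109). Price 77.6836; hedge Δ=-1.0000, bond B=231.7284.
  t=2,j=1: stock 195.9048 → up 229.2086 (V=24.6693), down 180.2324 (V=65.3997). Price 40.1799; hedge Δ=-0.8316, bond B=203.1014.
  t=2,j=2: stock 249.1398 → up 291.4936 (V=45.8615), down 229.2086 (V=24.6693). Price 34.4688; hedge Δ=0.3402, bond B=-50.3000.
  t=1,j=0: stock 167.4400 → up 195.9048 (V=40.1799), down 154.0448 (V=77.6836). Price 53.4731; hedge Δ=-0.8959, bond B=203.4880.
  t=1,j=1: stock 212.9400 → up 249.1398 (V=34.4688), down 195.9048 (V=40.1799). Price 34.8884; hedge Δ=-0.1073, bond B=57.7326.
  t=0,j=0: stock 182.0000 → up 212.9400 (V=34.8884), down 167.4400 (V=53.4731). Price 40.6280; hedge Δ=-0.4085, bond B=114.9670.
Each (Δ,B) replicates both successor values, so the strategy is self-financing and V0 is arbitrage-free.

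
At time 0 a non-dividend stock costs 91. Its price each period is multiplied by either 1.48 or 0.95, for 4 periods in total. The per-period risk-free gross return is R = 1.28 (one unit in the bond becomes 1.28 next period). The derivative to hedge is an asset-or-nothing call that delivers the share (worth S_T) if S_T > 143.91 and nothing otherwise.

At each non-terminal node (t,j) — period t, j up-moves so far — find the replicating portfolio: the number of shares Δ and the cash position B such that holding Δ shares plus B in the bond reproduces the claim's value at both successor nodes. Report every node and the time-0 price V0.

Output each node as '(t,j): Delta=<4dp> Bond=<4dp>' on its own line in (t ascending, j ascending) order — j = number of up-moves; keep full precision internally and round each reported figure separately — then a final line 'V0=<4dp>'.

The replicating-portfolio and risk-neutral prices coincide; use p* = (1.28−0.95)/(1.48−0.95) = 0.6226 for the latter.
At expiry t=4: V(4,0)=0.0000, V(4,1)=0.0000, V(4,2)=179.8921, V(4,3)=280.2529, V(4,4)=436.6045
  t=3,j=0: stock 78.0211 → up 115.4713 (V=0.0000), down 74.1201 (V=0.0000). Price 0.0000; hedge Δ=0.0000, bond B=0.0000.
  t=3,j=1: stock 121.5487 → up 179.8921 (V=179.8921), down 115.4713 (V=0.0000). Price 87.5065; hedge Δ=2.7925, bond B=-251.9125.
  t=3,j=2: stock 189.3601 → up 280.2529 (V=280.2529), down 179.8921 (V=179.8921). Price 189.3601; hedge Δ=1.0000, bond B=0.0000.
  t=3,j=3: stock 295.0031 → up 436.6045 (V=436.6045), down 280.2529 (V=280.2529). Price 295.0031; hedge Δ=1.0000, bond B=0.0000.
  t=2,j=0: stock 82.1275 → up 121.5487 (V=87.5065), down 78.0211 (V=0.0000). Price 42.5665; hedge Δ=2.0104, bond B=-122.5400.
  t=2,j=1: stock 127.9460 → up 189.3601 (V=189.3601), down 121.5487 (V=87.5065). Price 117.9100; hedge Δ=1.5020, bond B=-74.2667.
  t=2,j=2: stock 199.3264 → up 295.0031 (V=295.0031), down 189.3601 (V=189.3601). Price 199.3264; hedge Δ=1.0000, bond B=0.0000.
  t=1,j=0: stock 86.4500 → up 127.9460 (V=117.9100), down 82.1275 (V=42.5665). Price 69.9051; hedge Δ=1.6444, bond B=-72.2524.
  t=1,j=1: stock 134.6800 → up 199.3264 (V=199.3264), down 127.9460 (V=117.9100). Price 131.7213; hedge Δ=1.1406, bond B=-21.8947.
  t=0,j=0: stock 91.0000 → up 134.6800 (V=131.7213), down 86.4500 (V=69.9051). Price 84.6831; hedge Δ=1.2817, bond B=-31.9512.
Root portfolio cost Δ·91+B reproduces V0=84.6831.

(0,0): Delta=1.2817 Bond=-31.9512
(1,0): Delta=1.6444 Bond=-72.2524
(1,1): Delta=1.1406 Bond=-21.8947
(2,0): Delta=2.0104 Bond=-122.5400
(2,1): Delta=1.5020 Bond=-74.2667
(2,2): Delta=1.0000 Bond=0.0000
(3,0): Delta=0.0000 Bond=0.0000
(3,1): Delta=2.7925 Bond=-251.9125
(3,2): Delta=1.0000 Bond=0.0000
(3,3): Delta=1.0000 Bond=0.0000
V0=84.6831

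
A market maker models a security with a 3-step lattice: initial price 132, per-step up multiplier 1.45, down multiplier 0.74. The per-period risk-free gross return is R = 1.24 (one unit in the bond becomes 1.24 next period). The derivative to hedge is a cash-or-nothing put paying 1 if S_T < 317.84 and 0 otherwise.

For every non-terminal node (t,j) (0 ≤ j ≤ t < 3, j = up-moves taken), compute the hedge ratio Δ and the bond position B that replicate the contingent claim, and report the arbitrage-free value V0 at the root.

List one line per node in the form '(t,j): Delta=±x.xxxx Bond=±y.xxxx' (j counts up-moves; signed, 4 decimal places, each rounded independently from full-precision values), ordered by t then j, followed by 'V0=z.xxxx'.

The replicating-portfolio and risk-neutral prices coincide; use p* = (1.24−0.74)/(1.45−0.74) = 0.7042 for the latter.
At expiry t=3: V(3,0)=1.0000, V(3,1)=1.0000, V(3,2)=1.0000, V(3,3)=0.0000
(2,0): S=72.2832. Δ = (V_up−V_dn)/(S_up−S_dn) = (1.0000−1.0000)/(104.8106−53.4896) = 0.0000. V = [p*·1.0000 + (1−p*)·1.0000]/1.24 = 0.8065. B = V − Δ·S = 0.8065.
(2,1): S=141.6360. Δ = (V_up−V_dn)/(S_up−S_dn) = (1.0000−1.0000)/(205.3722−104.8106) = 0.0000. V = [p*·1.0000 + (1−p*)·1.0000]/1.24 = 0.8065. B = V − Δ·S = 0.8065.
(2,2): S=277.5300. Δ = (V_up−V_dn)/(S_up−S_dn) = (0.0000−1.0000)/(402.4185−205.3722) = -0.0051. V = [p*·0.0000 + (1−p*)·1.0000]/1.24 = 0.2385. B = V − Δ·S = 1.6470.
(1,0): S=97.6800. Δ = (V_up−V_dn)/(S_up−S_dn) = (0.8065−0.8065)/(141.6360−72.2832) = 0.0000. V = [p*·0.8065 + (1−p*)·0.8065]/1.24 = 0.6504. B = V − Δ·S = 0.6504.
(1,1): S=191.4000. Δ = (V_up−V_dn)/(S_up−S_dn) = (0.2385−0.8065)/(277.5300−141.6360) = -0.0042. V = [p*·0.2385 + (1−p*)·0.8065]/1.24 = 0.3278. B = V − Δ·S = 1.1277.
(0,0): S=132.0000. Δ = (V_up−V_dn)/(S_up−S_dn) = (0.3278−0.6504)/(191.4000−97.6800) = -0.0034. V = [p*·0.3278 + (1−p*)·0.6504]/1.24 = 0.3413. B = V − Δ·S = 0.7956.
The time-0 hedge costs 0.3413, which is the no-arbitrage price.

(0,0): Delta=-0.0034 Bond=0.7956
(1,0): Delta=0.0000 Bond=0.6504
(1,1): Delta=-0.0042 Bond=1.1277
(2,0): Delta=0.0000 Bond=0.8065
(2,1): Delta=0.0000 Bond=0.8065
(2,2): Delta=-0.0051 Bond=1.6470
V0=0.3413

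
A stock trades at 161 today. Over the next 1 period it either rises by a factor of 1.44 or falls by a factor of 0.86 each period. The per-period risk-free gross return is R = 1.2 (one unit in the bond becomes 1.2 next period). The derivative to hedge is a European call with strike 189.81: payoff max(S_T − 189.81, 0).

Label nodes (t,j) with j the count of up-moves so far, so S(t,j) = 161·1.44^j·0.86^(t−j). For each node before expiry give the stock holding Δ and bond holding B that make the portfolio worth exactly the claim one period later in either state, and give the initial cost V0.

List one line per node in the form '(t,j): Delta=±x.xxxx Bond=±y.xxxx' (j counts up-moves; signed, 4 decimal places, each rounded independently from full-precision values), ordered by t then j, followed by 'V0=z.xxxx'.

No-arbitrage ⇒ martingale measure with p* = (R−d)/(u−d) = 0.5862.
Terminal values V(1,·): V(1,0)=0.0000, V(1,1)=42.0300
  t=0,j=0: stock 161.0000 → up 231.8400 (V=42.0300), down 138.4600 (V=0.0000). Price 20.5319; hedge Δ=0.4501, bond B=-51.9336.
Root portfolio cost Δ·161+B reproduces V0=20.5319.

(0,0): Delta=0.4501 Bond=-51.9336
V0=20.5319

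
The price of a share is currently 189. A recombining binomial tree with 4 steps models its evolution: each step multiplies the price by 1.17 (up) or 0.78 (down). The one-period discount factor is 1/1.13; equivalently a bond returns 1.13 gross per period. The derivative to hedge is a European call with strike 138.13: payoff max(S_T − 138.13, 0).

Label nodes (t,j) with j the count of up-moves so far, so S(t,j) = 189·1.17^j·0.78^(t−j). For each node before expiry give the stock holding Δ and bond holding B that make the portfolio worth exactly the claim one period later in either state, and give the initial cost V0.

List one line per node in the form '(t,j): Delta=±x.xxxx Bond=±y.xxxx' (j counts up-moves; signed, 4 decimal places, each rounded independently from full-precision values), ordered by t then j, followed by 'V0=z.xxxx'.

(0,0): Delta=0.9908 Bond=-82.8967
(1,0): Delta=0.9118 Bond=-82.0196
(1,1): Delta=0.9968 Bond=-95.0051
(2,0): Delta=0.3414 Bond=-27.0960
(2,1): Delta=0.9552 Bond=-100.1778
(2,2): Delta=1.0000 Bond=-108.1761
(3,0): Delta=0.0000 Bond=0.0000
(3,1): Delta=0.3674 Bond=-34.1177
(3,2): Delta=1.0000 Bond=-122.2389
(3,3): Delta=1.0000 Bond=-122.2389
V0=104.3658

Risk-neutral probability p* = (R−d)/(u−d) = (1.13−0.78)/(1.17−0.78) = 0.8974.
At expiry t=4: V(4,0)=0.0000, V(4,1)=0.0000, V(4,2)=19.2765, V(4,3)=97.9798, V(4,4)=216.0347
  t=3,j=0: stock 89.6903 → up 104.9377 (V=0.0000), down 69.9585 (V=0.0000). Price 0.0000; hedge Δ=0.0000, bond B=0.0000.
  t=3,j=1: stock 134.5355 → up 157.4065 (V=19.2765), down 104.9377 (V=0.0000). Price 15.3092; hedge Δ=0.3674, bond B=-34.1177.
  t=3,j=2: stock 201.8032 → up 236.1098 (V=97.9798), down 157.4065 (V=19.2765). Price 79.5643; hedge Δ=1.0000, bond B=-122.2389.
  t=3,j=3: stock 302.7049 → up 354.1647 (V=216.0347), down 236.1098 (V=97.9798). Price 180.4659; hedge Δ=1.0000, bond B=-122.2389.
  t=2,j=0: stock 114.9876 → up 134.5355 (V=15.3092), down 89.6903 (V=0.0000). Price 12.1585; hedge Δ=0.3414, bond B=-27.0960.
  t=2,j=1: stock 172.4814 → up 201.8032 (V=79.5643), down 134.5355 (V=15.3092). Price 64.5788; hedge Δ=0.9552, bond B=-100.1778.
  t=2,j=2: stock 258.7221 → up 302.7049 (V=180.4659), down 201.8032 (V=79.5643). Price 150.5460; hedge Δ=1.0000, bond B=-108.1761.
  t=1,j=0: stock 147.4200 → up 172.4814 (V=64.5788), down 114.9876 (V=12.1585). Price 52.3915; hedge Δ=0.9118, bond B=-82.0196.
  t=1,j=1: stock 221.1300 → up 258.7221 (V=150.5460), down 172.4814 (V=64.5788). Price 125.4238; hedge Δ=0.9968, bond B=-95.0051.
  t=0,j=0: stock 189.0000 → up 221.1300 (V=125.4238), down 147.4200 (V=52.3915). Price 104.3658; hedge Δ=0.9908, bond B=-82.8967.
Root portfolio cost Δ·189+B reproduces V0=104.3658.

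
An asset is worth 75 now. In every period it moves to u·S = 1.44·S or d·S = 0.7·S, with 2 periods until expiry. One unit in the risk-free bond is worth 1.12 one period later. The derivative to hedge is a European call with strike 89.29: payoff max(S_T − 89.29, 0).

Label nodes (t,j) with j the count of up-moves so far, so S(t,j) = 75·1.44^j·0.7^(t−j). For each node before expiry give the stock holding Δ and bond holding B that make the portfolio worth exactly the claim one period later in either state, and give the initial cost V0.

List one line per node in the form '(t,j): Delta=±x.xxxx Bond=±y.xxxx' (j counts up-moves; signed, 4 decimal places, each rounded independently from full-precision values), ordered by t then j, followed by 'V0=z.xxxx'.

(0,0): Delta=0.6047 Bond=-28.3467
(1,0): Delta=0.0000 Bond=0.0000
(1,1): Delta=0.8287 Bond=-55.9375
V0=17.0080

Risk-neutral probability p* = (R−d)/(u−d) = (1.12−0.7)/(1.44−0.7) = 0.5676.
Payoff layer (t=2): V(2,0)=0.0000, V(2,1)=0.0000, V(2,2)=66.2300
  t=1,j=0: stock 52.5000 → up 75.6000 (V=0.0000), down 36.7500 (V=0.0000). Price 0.0000; hedge Δ=0.0000, bond B=0.0000.
  t=1,j=1: stock 108.0000 → up 155.5200 (V=66.2300), down 75.6000 (V=0.0000). Price 33.5625; hedge Δ=0.8287, bond B=-55.9375.
  t=0,j=0: stock 75.0000 → up 108.0000 (V=33.5625), down 52.5000 (V=0.0000). Price 17.0080; hedge Δ=0.6047, bond B=-28.3467.
Check: Δ(0,0)·S0 + B(0,0) = 17.0080 = V0.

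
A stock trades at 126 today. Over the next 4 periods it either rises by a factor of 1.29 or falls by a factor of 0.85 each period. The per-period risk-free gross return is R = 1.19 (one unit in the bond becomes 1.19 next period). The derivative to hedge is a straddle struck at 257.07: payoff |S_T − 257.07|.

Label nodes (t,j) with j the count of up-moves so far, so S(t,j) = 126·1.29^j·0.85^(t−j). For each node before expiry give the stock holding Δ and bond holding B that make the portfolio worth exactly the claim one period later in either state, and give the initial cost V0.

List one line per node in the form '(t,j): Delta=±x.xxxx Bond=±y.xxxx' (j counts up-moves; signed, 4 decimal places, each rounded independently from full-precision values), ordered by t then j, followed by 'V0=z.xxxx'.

Risk-neutral probability p* = (R−d)/(u−d) = (1.19−0.85)/(1.29−0.85) = 0.7727.
Payoff layer (t=4): V(4,0)=191.2972, V(4,1)=157.2501, V(4,2)=105.5787, V(4,3)=27.1596, V(4,4)=91.8528
  t=3,j=0: stock 77.3797 → up 99.8199 (V=157.2501), down 65.7728 (V=191.2972). Price 138.6455; hedge Δ=-1.0000, bond B=216.0252.
  t=3,j=1: stock 117.4351 → up 151.4913 (V=105.5787), down 99.8199 (V=157.2501). Price 98.5901; hedge Δ=-1.0000, bond B=216.0252.
  t=3,j=2: stock 178.2251 → up 229.9104 (V=27.1596), down 151.4913 (V=105.5787). Price 37.8001; hedge Δ=-1.0000, bond B=216.0252.
  t=3,j=3: stock 270.4828 → up 348.9228 (V=91.8528), down 229.9104 (V=27.1596). Price 64.8318; hedge Δ=0.5436, bond B=-82.1983.
  t=2,j=0: stock 91.0350 → up 117.4351 (V=98.5901), down 77.3798 (V=138.6455). Price 90.4988; hedge Δ=-1.0000, bond B=181.5338.
  t=2,j=1: stock 138.1590 → up 178.2251 (V=37.8001), down 117.4351 (V=98.5901). Price 43.3748; hedge Δ=-1.0000, bond B=181.5338.
  t=2,j=2: stock 209.6766 → up 270.4828 (V=64.8318), down 178.2251 (V=37.8001). Price 49.3178; hedge Δ=0.2930, bond B=-12.1178.
  t=1,j=0: stock 107.1000 → up 138.1590 (V=43.3748), down 91.0350 (V=90.4988). Price 45.4494; hedge Δ=-1.0000, bond B=152.5494.
  t=1,j=1: stock 162.5400 → up 209.6766 (V=49.3178), down 138.1590 (V=43.3748). Price 40.3085; hedge Δ=0.0831, bond B=26.8016.
  t=0,j=0: stock 126.0000 → up 162.5400 (V=40.3085), down 107.1000 (V=45.4494). Price 34.8545; hedge Δ=-0.0927, bond B=46.5384.
Root portfolio cost Δ·126+B reproduces V0=34.8545.

(0,0): Delta=-0.0927 Bond=46.5384
(1,0): Delta=-1.0000 Bond=152.5494
(1,1): Delta=0.0831 Bond=26.8016
(2,0): Delta=-1.0000 Bond=181.5338
(2,1): Delta=-1.0000 Bond=181.5338
(2,2): Delta=0.2930 Bond=-12.1178
(3,0): Delta=-1.0000 Bond=216.0252
(3,1): Delta=-1.0000 Bond=216.0252
(3,2): Delta=-1.0000 Bond=216.0252
(3,3): Delta=0.5436 Bond=-82.1983
V0=34.8545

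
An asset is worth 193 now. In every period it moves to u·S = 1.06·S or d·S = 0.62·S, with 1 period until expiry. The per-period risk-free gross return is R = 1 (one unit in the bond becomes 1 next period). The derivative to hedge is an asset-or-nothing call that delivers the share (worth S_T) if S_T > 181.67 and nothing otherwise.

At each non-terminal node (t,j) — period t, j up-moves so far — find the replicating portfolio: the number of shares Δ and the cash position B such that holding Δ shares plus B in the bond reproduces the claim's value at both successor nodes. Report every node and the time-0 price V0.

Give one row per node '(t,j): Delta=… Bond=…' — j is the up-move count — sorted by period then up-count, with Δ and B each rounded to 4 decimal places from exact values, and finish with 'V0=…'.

(0,0): Delta=2.4091 Bond=-288.2718
V0=176.6827

No-arbitrage ⇒ martingale measure with p* = (R−d)/(u−d) = 0.8636.
Terminal values V(1,·): V(1,0)=0.0000, V(1,1)=204.5800
Node (0,0) S=193.0000: V=(p*·204.5800+(1−p*)·0.0000)/1=176.6827; Δ=(204.5800−0.0000)/(204.5800−119.6600)=2.4091; B=V−Δ·S=-288.2718
Check: Δ(0,0)·S0 + B(0,0) = 176.6827 = V0.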